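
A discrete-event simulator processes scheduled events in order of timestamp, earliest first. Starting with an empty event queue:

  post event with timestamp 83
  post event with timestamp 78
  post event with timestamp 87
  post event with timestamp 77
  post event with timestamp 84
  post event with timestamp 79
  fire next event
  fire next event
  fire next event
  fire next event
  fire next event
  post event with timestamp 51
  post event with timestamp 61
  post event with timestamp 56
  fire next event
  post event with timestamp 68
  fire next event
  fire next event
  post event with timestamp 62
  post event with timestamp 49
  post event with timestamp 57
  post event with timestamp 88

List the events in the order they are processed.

insert 83 → {83}
insert 78 → {78, 83}
insert 87 → {78, 83, 87}
insert 77 → {77, 78, 83, 87}
insert 84 → {77, 78, 83, 84, 87}
insert 79 → {77, 78, 79, 83, 84, 87}
fire next event → 77; now {78, 79, 83, 84, 87}
fire next event → 78; now {79, 83, 84, 87}
fire next event → 79; now {83, 84, 87}
fire next event → 83; now {84, 87}
fire next event → 84; now {87}
insert 51 → {51, 87}
insert 61 → {51, 61, 87}
insert 56 → {51, 56, 61, 87}
fire next event → 51; now {56, 61, 87}
insert 68 → {56, 61, 68, 87}
fire next event → 56; now {61, 68, 87}
fire next event → 61; now {68, 87}
insert 62 → {62, 68, 87}
insert 49 → {49, 62, 68, 87}
insert 57 → {49, 57, 62, 68, 87}
insert 88 → {49, 57, 62, 68, 87, 88}

[77, 78, 79, 83, 84, 51, 56, 61]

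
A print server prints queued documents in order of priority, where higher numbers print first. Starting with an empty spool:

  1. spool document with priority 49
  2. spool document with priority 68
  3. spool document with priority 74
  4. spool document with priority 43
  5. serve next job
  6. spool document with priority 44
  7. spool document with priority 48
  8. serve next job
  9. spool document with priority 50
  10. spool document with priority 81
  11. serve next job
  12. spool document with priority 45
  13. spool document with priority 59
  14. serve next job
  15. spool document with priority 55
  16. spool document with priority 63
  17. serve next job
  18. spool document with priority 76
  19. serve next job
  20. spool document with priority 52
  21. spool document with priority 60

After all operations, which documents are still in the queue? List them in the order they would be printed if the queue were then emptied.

insert 49 → {49}
insert 68 → {68, 49}
insert 74 → {74, 68, 49}
insert 43 → {74, 68, 49, 43}
serve next job → 74; now {68, 49, 43}
insert 44 → {68, 49, 44, 43}
insert 48 → {68, 49, 48, 44, 43}
serve next job → 68; now {49, 48, 44, 43}
insert 50 → {50, 49, 48, 44, 43}
insert 81 → {81, 50, 49, 48, 44, 43}
serve next job → 81; now {50, 49, 48, 44, 43}
insert 45 → {50, 49, 48, 45, 44, 43}
insert 59 → {59, 50, 49, 48, 45, 44, 43}
serve next job → 59; now {50, 49, 48, 45, 44, 43}
insert 55 → {55, 50, 49, 48, 45, 44, 43}
insert 63 → {63, 55, 50, 49, 48, 45, 44, 43}
serve next job → 63; now {55, 50, 49, 48, 45, 44, 43}
insert 76 → {76, 55, 50, 49, 48, 45, 44, 43}
serve next job → 76; now {55, 50, 49, 48, 45, 44, 43}
insert 52 → {55, 52, 50, 49, 48, 45, 44, 43}
insert 60 → {60, 55, 52, 50, 49, 48, 45, 44, 43}

60 → 55 → 52 → 50 → 49 → 48 → 45 → 44 → 43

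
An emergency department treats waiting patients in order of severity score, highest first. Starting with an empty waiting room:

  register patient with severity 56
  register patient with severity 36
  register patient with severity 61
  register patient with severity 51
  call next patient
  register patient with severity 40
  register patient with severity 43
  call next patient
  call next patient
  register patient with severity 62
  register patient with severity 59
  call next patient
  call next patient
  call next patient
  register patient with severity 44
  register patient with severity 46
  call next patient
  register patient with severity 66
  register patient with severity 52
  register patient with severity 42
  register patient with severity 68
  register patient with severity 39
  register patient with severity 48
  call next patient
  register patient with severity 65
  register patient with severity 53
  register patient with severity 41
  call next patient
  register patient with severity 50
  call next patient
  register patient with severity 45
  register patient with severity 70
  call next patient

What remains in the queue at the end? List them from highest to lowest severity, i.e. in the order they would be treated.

[53, 52, 50, 48, 45, 44, 42, 41, 40, 39, 36]

insert 56 → {56}
insert 36 → {56, 36}
insert 61 → {61, 56, 36}
insert 51 → {61, 56, 51, 36}
call next patient → 61; now {56, 51, 36}
insert 40 → {56, 51, 40, 36}
insert 43 → {56, 51, 43, 40, 36}
call next patient → 56; now {51, 43, 40, 36}
call next patient → 51; now {43, 40, 36}
insert 62 → {62, 43, 40, 36}
insert 59 → {62, 59, 43, 40, 36}
call next patient → 62; now {59, 43, 40, 36}
call next patient → 59; now {43, 40, 36}
call next patient → 43; now {40, 36}
insert 44 → {44, 40, 36}
insert 46 → {46, 44, 40, 36}
call next patient → 46; now {44, 40, 36}
insert 66 → {66, 44, 40, 36}
insert 52 → {66, 52, 44, 40, 36}
insert 42 → {66, 52, 44, 42, 40, 36}
insert 68 → {68, 66, 52, 44, 42, 40, 36}
insert 39 → {68, 66, 52, 44, 42, 40, 39, 36}
insert 48 → {68, 66, 52, 48, 44, 42, 40, 39, 36}
call next patient → 68; now {66, 52, 48, 44, 42, 40, 39, 36}
insert 65 → {66, 65, 52, 48, 44, 42, 40, 39, 36}
insert 53 → {66, 65, 53, 52, 48, 44, 42, 40, 39, 36}
insert 41 → {66, 65, 53, 52, 48, 44, 42, 41, 40, 39, 36}
call next patient → 66; now {65, 53, 52, 48, 44, 42, 41, 40, 39, 36}
insert 50 → {65, 53, 52, 50, 48, 44, 42, 41, 40, 39, 36}
call next patient → 65; now {53, 52, 50, 48, 44, 42, 41, 40, 39, 36}
insert 45 → {53, 52, 50, 48, 45, 44, 42, 41, 40, 39, 36}
insert 70 → {70, 53, 52, 50, 48, 45, 44, 42, 41, 40, 39, 36}
call next patient → 70; now {53, 52, 50, 48, 45, 44, 42, 41, 40, 39, 36}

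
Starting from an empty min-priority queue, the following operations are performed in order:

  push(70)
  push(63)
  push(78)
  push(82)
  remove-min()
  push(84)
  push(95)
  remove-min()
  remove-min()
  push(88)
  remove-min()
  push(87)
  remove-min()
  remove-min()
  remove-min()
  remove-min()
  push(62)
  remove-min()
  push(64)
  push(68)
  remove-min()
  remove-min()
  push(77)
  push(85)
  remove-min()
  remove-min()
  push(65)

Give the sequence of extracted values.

insert 70 → {70}
insert 63 → {63, 70}
insert 78 → {63, 70, 78}
insert 82 → {63, 70, 78, 82}
remove-min → 63; now {70, 78, 82}
insert 84 → {70, 78, 82, 84}
insert 95 → {70, 78, 82, 84, 95}
remove-min → 70; now {78, 82, 84, 95}
remove-min → 78; now {82, 84, 95}
insert 88 → {82, 84, 88, 95}
remove-min → 82; now {84, 88, 95}
insert 87 → {84, 87, 88, 95}
remove-min → 84; now {87, 88, 95}
remove-min → 87; now {88, 95}
remove-min → 88; now {95}
remove-min → 95; now {}
insert 62 → {62}
remove-min → 62; now {}
insert 64 → {64}
insert 68 → {64, 68}
remove-min → 64; now {68}
remove-min → 68; now {}
insert 77 → {77}
insert 85 → {77, 85}
remove-min → 77; now {85}
remove-min → 85; now {}
insert 65 → {65}

[63, 70, 78, 82, 84, 87, 88, 95, 62, 64, 68, 77, 85]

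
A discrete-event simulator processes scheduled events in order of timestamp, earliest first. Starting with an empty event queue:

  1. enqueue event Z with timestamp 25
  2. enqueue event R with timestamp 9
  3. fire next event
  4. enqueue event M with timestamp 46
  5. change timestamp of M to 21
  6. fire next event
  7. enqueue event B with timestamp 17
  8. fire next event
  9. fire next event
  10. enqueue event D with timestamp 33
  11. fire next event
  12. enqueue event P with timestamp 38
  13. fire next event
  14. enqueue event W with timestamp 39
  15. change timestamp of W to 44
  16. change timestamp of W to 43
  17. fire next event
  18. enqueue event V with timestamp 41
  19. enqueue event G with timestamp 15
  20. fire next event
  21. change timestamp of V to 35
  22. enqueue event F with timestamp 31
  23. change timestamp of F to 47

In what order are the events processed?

add Z (timestamp 25) → {Z:25}
add R (timestamp 9) → {R:9, Z:25}
fire next event → R; now {Z:25}
add M (timestamp 46) → {Z:25, M:46}
update M to timestamp 21 → {M:21, Z:25}
fire next event → M; now {Z:25}
add B (timestamp 17) → {B:17, Z:25}
fire next event → B; now {Z:25}
fire next event → Z; now {}
add D (timestamp 33) → {D:33}
fire next event → D; now {}
add P (timestamp 38) → {P:38}
fire next event → P; now {}
add W (timestamp 39) → {W:39}
update W to timestamp 44 → {W:44}
update W to timestamp 43 → {W:43}
fire next event → W; now {}
add V (timestamp 41) → {V:41}
add G (timestamp 15) → {G:15, V:41}
fire next event → G; now {V:41}
update V to timestamp 35 → {V:35}
add F (timestamp 31) → {F:31, V:35}
update F to timestamp 47 → {V:35, F:47}

[R, M, B, Z, D, P, W, G]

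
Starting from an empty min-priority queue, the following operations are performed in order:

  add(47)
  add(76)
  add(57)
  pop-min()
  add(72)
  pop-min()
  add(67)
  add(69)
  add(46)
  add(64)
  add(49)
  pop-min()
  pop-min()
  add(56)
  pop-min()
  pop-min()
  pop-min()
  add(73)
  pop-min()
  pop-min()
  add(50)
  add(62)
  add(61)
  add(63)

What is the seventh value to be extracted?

insert 47 → {47}
insert 76 → {47, 76}
insert 57 → {47, 57, 76}
pop-min → 47; now {57, 76}
insert 72 → {57, 72, 76}
pop-min → 57; now {72, 76}
insert 67 → {67, 72, 76}
insert 69 → {67, 69, 72, 76}
insert 46 → {46, 67, 69, 72, 76}
insert 64 → {46, 64, 67, 69, 72, 76}
insert 49 → {46, 49, 64, 67, 69, 72, 76}
pop-min → 46; now {49, 64, 67, 69, 72, 76}
pop-min → 49; now {64, 67, 69, 72, 76}
insert 56 → {56, 64, 67, 69, 72, 76}
pop-min → 56; now {64, 67, 69, 72, 76}
pop-min → 64; now {67, 69, 72, 76}
pop-min → 67; now {69, 72, 76}
insert 73 → {69, 72, 73, 76}
pop-min → 69; now {72, 73, 76}
pop-min → 72; now {73, 76}
insert 50 → {50, 73, 76}
insert 62 → {50, 62, 73, 76}
insert 61 → {50, 61, 62, 73, 76}
insert 63 → {50, 61, 62, 63, 73, 76}

67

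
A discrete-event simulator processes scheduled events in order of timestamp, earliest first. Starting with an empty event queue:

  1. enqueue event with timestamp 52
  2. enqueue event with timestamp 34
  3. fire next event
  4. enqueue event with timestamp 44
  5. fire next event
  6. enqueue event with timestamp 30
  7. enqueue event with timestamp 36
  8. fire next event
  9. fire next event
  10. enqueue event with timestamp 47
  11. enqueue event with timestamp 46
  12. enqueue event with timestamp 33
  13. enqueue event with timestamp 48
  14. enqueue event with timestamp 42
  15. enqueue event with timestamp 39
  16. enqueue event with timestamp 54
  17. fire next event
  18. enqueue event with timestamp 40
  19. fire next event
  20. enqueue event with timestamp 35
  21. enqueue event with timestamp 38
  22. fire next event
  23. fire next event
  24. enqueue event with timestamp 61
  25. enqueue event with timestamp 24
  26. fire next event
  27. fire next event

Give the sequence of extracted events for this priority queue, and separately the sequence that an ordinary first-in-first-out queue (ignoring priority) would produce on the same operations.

priority queue: 34, 44, 30, 36, 33, 39, 35, 38, 24, 40; FIFO queue: [52, 34, 44, 30, 36, 47, 46, 33, 48, 42]

insert 52 → {52}
insert 34 → {34, 52}
fire next event → 34; now {52}
insert 44 → {44, 52}
fire next event → 44; now {52}
insert 30 → {30, 52}
insert 36 → {30, 36, 52}
fire next event → 30; now {36, 52}
fire next event → 36; now {52}
insert 47 → {47, 52}
insert 46 → {46, 47, 52}
insert 33 → {33, 46, 47, 52}
insert 48 → {33, 46, 47, 48, 52}
insert 42 → {33, 42, 46, 47, 48, 52}
insert 39 → {33, 39, 42, 46, 47, 48, 52}
insert 54 → {33, 39, 42, 46, 47, 48, 52, 54}
fire next event → 33; now {39, 42, 46, 47, 48, 52, 54}
insert 40 → {39, 40, 42, 46, 47, 48, 52, 54}
fire next event → 39; now {40, 42, 46, 47, 48, 52, 54}
insert 35 → {35, 40, 42, 46, 47, 48, 52, 54}
insert 38 → {35, 38, 40, 42, 46, 47, 48, 52, 54}
fire next event → 35; now {38, 40, 42, 46, 47, 48, 52, 54}
fire next event → 38; now {40, 42, 46, 47, 48, 52, 54}
insert 61 → {40, 42, 46, 47, 48, 52, 54, 61}
insert 24 → {24, 40, 42, 46, 47, 48, 52, 54, 61}
fire next event → 24; now {40, 42, 46, 47, 48, 52, 54, 61}
fire next event → 40; now {42, 46, 47, 48, 52, 54, 61}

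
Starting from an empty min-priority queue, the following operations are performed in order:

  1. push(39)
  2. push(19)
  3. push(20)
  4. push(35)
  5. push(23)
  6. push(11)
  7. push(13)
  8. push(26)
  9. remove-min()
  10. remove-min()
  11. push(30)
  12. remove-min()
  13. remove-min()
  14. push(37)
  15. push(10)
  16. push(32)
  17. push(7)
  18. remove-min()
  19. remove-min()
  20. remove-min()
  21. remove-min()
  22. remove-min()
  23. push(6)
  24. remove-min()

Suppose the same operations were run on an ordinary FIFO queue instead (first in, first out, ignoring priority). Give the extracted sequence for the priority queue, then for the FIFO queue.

insert 39 → {39}
insert 19 → {19, 39}
insert 20 → {19, 20, 39}
insert 35 → {19, 20, 35, 39}
insert 23 → {19, 20, 23, 35, 39}
insert 11 → {11, 19, 20, 23, 35, 39}
insert 13 → {11, 13, 19, 20, 23, 35, 39}
insert 26 → {11, 13, 19, 20, 23, 26, 35, 39}
remove-min → 11; now {13, 19, 20, 23, 26, 35, 39}
remove-min → 13; now {19, 20, 23, 26, 35, 39}
insert 30 → {19, 20, 23, 26, 30, 35, 39}
remove-min → 19; now {20, 23, 26, 30, 35, 39}
remove-min → 20; now {23, 26, 30, 35, 39}
insert 37 → {23, 26, 30, 35, 37, 39}
insert 10 → {10, 23, 26, 30, 35, 37, 39}
insert 32 → {10, 23, 26, 30, 32, 35, 37, 39}
insert 7 → {7, 10, 23, 26, 30, 32, 35, 37, 39}
remove-min → 7; now {10, 23, 26, 30, 32, 35, 37, 39}
remove-min → 10; now {23, 26, 30, 32, 35, 37, 39}
remove-min → 23; now {26, 30, 32, 35, 37, 39}
remove-min → 26; now {30, 32, 35, 37, 39}
remove-min → 30; now {32, 35, 37, 39}
insert 6 → {6, 32, 35, 37, 39}
remove-min → 6; now {32, 35, 37, 39}

priority queue: 11 → 13 → 19 → 20 → 7 → 10 → 23 → 26 → 30 → 6; FIFO queue: 39, 19, 20, 35, 23, 11, 13, 26, 30, 37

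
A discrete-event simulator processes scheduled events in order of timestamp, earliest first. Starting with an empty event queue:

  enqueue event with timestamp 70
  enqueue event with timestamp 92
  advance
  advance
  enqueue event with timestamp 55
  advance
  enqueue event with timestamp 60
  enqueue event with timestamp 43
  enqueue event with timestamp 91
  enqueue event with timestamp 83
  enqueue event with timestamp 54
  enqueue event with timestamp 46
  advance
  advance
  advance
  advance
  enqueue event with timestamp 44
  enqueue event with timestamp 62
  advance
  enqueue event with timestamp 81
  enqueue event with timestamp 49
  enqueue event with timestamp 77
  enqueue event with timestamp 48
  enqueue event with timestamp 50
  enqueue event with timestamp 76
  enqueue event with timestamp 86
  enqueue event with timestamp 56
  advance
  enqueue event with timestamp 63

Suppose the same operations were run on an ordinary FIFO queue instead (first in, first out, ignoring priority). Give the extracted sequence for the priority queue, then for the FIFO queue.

priority queue: 70, 92, 55, 43, 46, 54, 60, 44, 48; FIFO queue: 70, 92, 55, 60, 43, 91, 83, 54, 46

insert 70 → {70}
insert 92 → {70, 92}
advance → 70; now {92}
advance → 92; now {}
insert 55 → {55}
advance → 55; now {}
insert 60 → {60}
insert 43 → {43, 60}
insert 91 → {43, 60, 91}
insert 83 → {43, 60, 83, 91}
insert 54 → {43, 54, 60, 83, 91}
insert 46 → {43, 46, 54, 60, 83, 91}
advance → 43; now {46, 54, 60, 83, 91}
advance → 46; now {54, 60, 83, 91}
advance → 54; now {60, 83, 91}
advance → 60; now {83, 91}
insert 44 → {44, 83, 91}
insert 62 → {44, 62, 83, 91}
advance → 44; now {62, 83, 91}
insert 81 → {62, 81, 83, 91}
insert 49 → {49, 62, 81, 83, 91}
insert 77 → {49, 62, 77, 81, 83, 91}
insert 48 → {48, 49, 62, 77, 81, 83, 91}
insert 50 → {48, 49, 50, 62, 77, 81, 83, 91}
insert 76 → {48, 49, 50, 62, 76, 77, 81, 83, 91}
insert 86 → {48, 49, 50, 62, 76, 77, 81, 83, 86, 91}
insert 56 → {48, 49, 50, 56, 62, 76, 77, 81, 83, 86, 91}
advance → 48; now {49, 50, 56, 62, 76, 77, 81, 83, 86, 91}
insert 63 → {49, 50, 56, 62, 63, 76, 77, 81, 83, 86, 91}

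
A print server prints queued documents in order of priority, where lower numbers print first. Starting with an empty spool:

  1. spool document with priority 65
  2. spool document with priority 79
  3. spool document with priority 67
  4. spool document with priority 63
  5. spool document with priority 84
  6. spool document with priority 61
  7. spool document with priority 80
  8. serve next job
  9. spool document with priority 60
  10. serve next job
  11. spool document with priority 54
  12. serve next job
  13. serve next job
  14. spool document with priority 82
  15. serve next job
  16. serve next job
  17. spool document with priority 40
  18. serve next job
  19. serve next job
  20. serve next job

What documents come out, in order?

61, 60, 54, 63, 65, 67, 40, 79, 80

insert 65 → {65}
insert 79 → {65, 79}
insert 67 → {65, 67, 79}
insert 63 → {63, 65, 67, 79}
insert 84 → {63, 65, 67, 79, 84}
insert 61 → {61, 63, 65, 67, 79, 84}
insert 80 → {61, 63, 65, 67, 79, 80, 84}
serve next job → 61; now {63, 65, 67, 79, 80, 84}
insert 60 → {60, 63, 65, 67, 79, 80, 84}
serve next job → 60; now {63, 65, 67, 79, 80, 84}
insert 54 → {54, 63, 65, 67, 79, 80, 84}
serve next job → 54; now {63, 65, 67, 79, 80, 84}
serve next job → 63; now {65, 67, 79, 80, 84}
insert 82 → {65, 67, 79, 80, 82, 84}
serve next job → 65; now {67, 79, 80, 82, 84}
serve next job → 67; now {79, 80, 82, 84}
insert 40 → {40, 79, 80, 82, 84}
serve next job → 40; now {79, 80, 82, 84}
serve next job → 79; now {80, 82, 84}
serve next job → 80; now {82, 84}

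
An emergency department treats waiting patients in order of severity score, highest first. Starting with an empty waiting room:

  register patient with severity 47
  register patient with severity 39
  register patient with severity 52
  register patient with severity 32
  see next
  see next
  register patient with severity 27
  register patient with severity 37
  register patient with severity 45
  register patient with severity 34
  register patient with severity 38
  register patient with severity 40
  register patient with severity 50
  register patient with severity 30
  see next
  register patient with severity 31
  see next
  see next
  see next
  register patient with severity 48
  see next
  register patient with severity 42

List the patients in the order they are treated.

52 → 47 → 50 → 45 → 40 → 39 → 48

insert 47 → {47}
insert 39 → {47, 39}
insert 52 → {52, 47, 39}
insert 32 → {52, 47, 39, 32}
see next → 52; now {47, 39, 32}
see next → 47; now {39, 32}
insert 27 → {39, 32, 27}
insert 37 → {39, 37, 32, 27}
insert 45 → {45, 39, 37, 32, 27}
insert 34 → {45, 39, 37, 34, 32, 27}
insert 38 → {45, 39, 38, 37, 34, 32, 27}
insert 40 → {45, 40, 39, 38, 37, 34, 32, 27}
insert 50 → {50, 45, 40, 39, 38, 37, 34, 32, 27}
insert 30 → {50, 45, 40, 39, 38, 37, 34, 32, 30, 27}
see next → 50; now {45, 40, 39, 38, 37, 34, 32, 30, 27}
insert 31 → {45, 40, 39, 38, 37, 34, 32, 31, 30, 27}
see next → 45; now {40, 39, 38, 37, 34, 32, 31, 30, 27}
see next → 40; now {39, 38, 37, 34, 32, 31, 30, 27}
see next → 39; now {38, 37, 34, 32, 31, 30, 27}
insert 48 → {48, 38, 37, 34, 32, 31, 30, 27}
see next → 48; now {38, 37, 34, 32, 31, 30, 27}
insert 42 → {42, 38, 37, 34, 32, 31, 30, 27}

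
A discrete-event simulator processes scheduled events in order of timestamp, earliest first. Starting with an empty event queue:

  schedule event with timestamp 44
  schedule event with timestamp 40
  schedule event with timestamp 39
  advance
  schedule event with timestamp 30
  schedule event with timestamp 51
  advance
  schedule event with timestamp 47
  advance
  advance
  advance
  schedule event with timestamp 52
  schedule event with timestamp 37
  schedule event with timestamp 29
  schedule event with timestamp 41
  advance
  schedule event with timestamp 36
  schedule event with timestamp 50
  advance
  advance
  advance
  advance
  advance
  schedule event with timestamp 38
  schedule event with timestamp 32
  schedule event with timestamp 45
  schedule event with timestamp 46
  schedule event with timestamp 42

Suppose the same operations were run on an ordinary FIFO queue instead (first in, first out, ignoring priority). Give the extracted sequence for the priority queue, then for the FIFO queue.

priority queue: [39, 30, 40, 44, 47, 29, 36, 37, 41, 50, 51]; FIFO queue: [44, 40, 39, 30, 51, 47, 52, 37, 29, 41, 36]

insert 44 → {44}
insert 40 → {40, 44}
insert 39 → {39, 40, 44}
advance → 39; now {40, 44}
insert 30 → {30, 40, 44}
insert 51 → {30, 40, 44, 51}
advance → 30; now {40, 44, 51}
insert 47 → {40, 44, 47, 51}
advance → 40; now {44, 47, 51}
advance → 44; now {47, 51}
advance → 47; now {51}
insert 52 → {51, 52}
insert 37 → {37, 51, 52}
insert 29 → {29, 37, 51, 52}
insert 41 → {29, 37, 41, 51, 52}
advance → 29; now {37, 41, 51, 52}
insert 36 → {36, 37, 41, 51, 52}
insert 50 → {36, 37, 41, 50, 51, 52}
advance → 36; now {37, 41, 50, 51, 52}
advance → 37; now {41, 50, 51, 52}
advance → 41; now {50, 51, 52}
advance → 50; now {51, 52}
advance → 51; now {52}
insert 38 → {38, 52}
insert 32 → {32, 38, 52}
insert 45 → {32, 38, 45, 52}
insert 46 → {32, 38, 45, 46, 52}
insert 42 → {32, 38, 42, 45, 46, 52}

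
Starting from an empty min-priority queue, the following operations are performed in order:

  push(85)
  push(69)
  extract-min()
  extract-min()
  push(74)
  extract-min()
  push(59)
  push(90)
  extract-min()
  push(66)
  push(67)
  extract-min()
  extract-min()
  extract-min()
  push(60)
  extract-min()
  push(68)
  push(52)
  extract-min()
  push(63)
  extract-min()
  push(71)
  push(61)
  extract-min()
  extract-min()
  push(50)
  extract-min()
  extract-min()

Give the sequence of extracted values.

insert 85 → {85}
insert 69 → {69, 85}
extract-min → 69; now {85}
extract-min → 85; now {}
insert 74 → {74}
extract-min → 74; now {}
insert 59 → {59}
insert 90 → {59, 90}
extract-min → 59; now {90}
insert 66 → {66, 90}
insert 67 → {66, 67, 90}
extract-min → 66; now {67, 90}
extract-min → 67; now {90}
extract-min → 90; now {}
insert 60 → {60}
extract-min → 60; now {}
insert 68 → {68}
insert 52 → {52, 68}
extract-min → 52; now {68}
insert 63 → {63, 68}
extract-min → 63; now {68}
insert 71 → {68, 71}
insert 61 → {61, 68, 71}
extract-min → 61; now {68, 71}
extract-min → 68; now {71}
insert 50 → {50, 71}
extract-min → 50; now {71}
extract-min → 71; now {}

69 → 85 → 74 → 59 → 66 → 67 → 90 → 60 → 52 → 63 → 61 → 68 → 50 → 71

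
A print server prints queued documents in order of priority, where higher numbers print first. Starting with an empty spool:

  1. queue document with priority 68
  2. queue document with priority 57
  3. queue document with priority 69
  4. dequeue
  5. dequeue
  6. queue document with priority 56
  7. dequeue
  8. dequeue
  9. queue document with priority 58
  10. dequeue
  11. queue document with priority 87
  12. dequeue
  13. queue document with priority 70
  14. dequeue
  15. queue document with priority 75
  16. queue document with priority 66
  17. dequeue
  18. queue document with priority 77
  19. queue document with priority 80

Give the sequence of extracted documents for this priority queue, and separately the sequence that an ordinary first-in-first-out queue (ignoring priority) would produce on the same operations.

insert 68 → {68}
insert 57 → {68, 57}
insert 69 → {69, 68, 57}
dequeue → 69; now {68, 57}
dequeue → 68; now {57}
insert 56 → {57, 56}
dequeue → 57; now {56}
dequeue → 56; now {}
insert 58 → {58}
dequeue → 58; now {}
insert 87 → {87}
dequeue → 87; now {}
insert 70 → {70}
dequeue → 70; now {}
insert 75 → {75}
insert 66 → {75, 66}
dequeue → 75; now {66}
insert 77 → {77, 66}
insert 80 → {80, 77, 66}

priority queue: 69 → 68 → 57 → 56 → 58 → 87 → 70 → 75; FIFO queue: [68, 57, 69, 56, 58, 87, 70, 75]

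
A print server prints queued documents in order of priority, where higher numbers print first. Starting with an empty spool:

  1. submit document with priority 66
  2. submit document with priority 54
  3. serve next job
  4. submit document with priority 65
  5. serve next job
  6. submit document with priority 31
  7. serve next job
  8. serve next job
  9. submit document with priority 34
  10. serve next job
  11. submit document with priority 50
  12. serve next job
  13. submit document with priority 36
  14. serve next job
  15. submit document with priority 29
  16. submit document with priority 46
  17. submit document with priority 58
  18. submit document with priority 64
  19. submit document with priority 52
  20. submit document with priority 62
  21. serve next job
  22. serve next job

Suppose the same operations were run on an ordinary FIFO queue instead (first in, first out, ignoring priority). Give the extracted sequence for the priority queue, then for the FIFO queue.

insert 66 → {66}
insert 54 → {66, 54}
serve next job → 66; now {54}
insert 65 → {65, 54}
serve next job → 65; now {54}
insert 31 → {54, 31}
serve next job → 54; now {31}
serve next job → 31; now {}
insert 34 → {34}
serve next job → 34; now {}
insert 50 → {50}
serve next job → 50; now {}
insert 36 → {36}
serve next job → 36; now {}
insert 29 → {29}
insert 46 → {46, 29}
insert 58 → {58, 46, 29}
insert 64 → {64, 58, 46, 29}
insert 52 → {64, 58, 52, 46, 29}
insert 62 → {64, 62, 58, 52, 46, 29}
serve next job → 64; now {62, 58, 52, 46, 29}
serve next job → 62; now {58, 52, 46, 29}

priority queue: [66, 65, 54, 31, 34, 50, 36, 64, 62]; FIFO queue: 66 → 54 → 65 → 31 → 34 → 50 → 36 → 29 → 46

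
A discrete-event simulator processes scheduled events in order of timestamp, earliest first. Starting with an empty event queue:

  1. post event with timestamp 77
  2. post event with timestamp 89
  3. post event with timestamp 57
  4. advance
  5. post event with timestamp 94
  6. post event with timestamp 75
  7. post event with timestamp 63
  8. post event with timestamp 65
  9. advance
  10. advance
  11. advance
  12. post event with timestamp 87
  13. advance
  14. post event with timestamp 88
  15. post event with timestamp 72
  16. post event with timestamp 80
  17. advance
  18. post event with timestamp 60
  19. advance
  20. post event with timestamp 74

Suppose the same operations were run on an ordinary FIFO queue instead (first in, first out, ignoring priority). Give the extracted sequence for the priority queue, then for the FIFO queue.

insert 77 → {77}
insert 89 → {77, 89}
insert 57 → {57, 77, 89}
advance → 57; now {77, 89}
insert 94 → {77, 89, 94}
insert 75 → {75, 77, 89, 94}
insert 63 → {63, 75, 77, 89, 94}
insert 65 → {63, 65, 75, 77, 89, 94}
advance → 63; now {65, 75, 77, 89, 94}
advance → 65; now {75, 77, 89, 94}
advance → 75; now {77, 89, 94}
insert 87 → {77, 87, 89, 94}
advance → 77; now {87, 89, 94}
insert 88 → {87, 88, 89, 94}
insert 72 → {72, 87, 88, 89, 94}
insert 80 → {72, 80, 87, 88, 89, 94}
advance → 72; now {80, 87, 88, 89, 94}
insert 60 → {60, 80, 87, 88, 89, 94}
advance → 60; now {80, 87, 88, 89, 94}
insert 74 → {74, 80, 87, 88, 89, 94}

priority queue: [57, 63, 65, 75, 77, 72, 60]; FIFO queue: 77 → 89 → 57 → 94 → 75 → 63 → 65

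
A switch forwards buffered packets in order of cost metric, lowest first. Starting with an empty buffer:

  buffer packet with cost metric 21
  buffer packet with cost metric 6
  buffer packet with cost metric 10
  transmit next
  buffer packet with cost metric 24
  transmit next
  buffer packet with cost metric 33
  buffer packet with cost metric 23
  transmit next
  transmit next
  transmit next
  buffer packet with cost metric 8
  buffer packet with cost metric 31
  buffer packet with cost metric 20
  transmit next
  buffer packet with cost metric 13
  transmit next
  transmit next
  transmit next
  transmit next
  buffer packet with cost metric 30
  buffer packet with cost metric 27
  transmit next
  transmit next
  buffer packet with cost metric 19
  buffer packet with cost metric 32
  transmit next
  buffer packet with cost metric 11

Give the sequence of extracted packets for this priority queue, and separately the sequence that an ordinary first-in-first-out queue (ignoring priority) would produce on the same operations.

insert 21 → {21}
insert 6 → {6, 21}
insert 10 → {6, 10, 21}
transmit next → 6; now {10, 21}
insert 24 → {10, 21, 24}
transmit next → 10; now {21, 24}
insert 33 → {21, 24, 33}
insert 23 → {21, 23, 24, 33}
transmit next → 21; now {23, 24, 33}
transmit next → 23; now {24, 33}
transmit next → 24; now {33}
insert 8 → {8, 33}
insert 31 → {8, 31, 33}
insert 20 → {8, 20, 31, 33}
transmit next → 8; now {20, 31, 33}
insert 13 → {13, 20, 31, 33}
transmit next → 13; now {20, 31, 33}
transmit next → 20; now {31, 33}
transmit next → 31; now {33}
transmit next → 33; now {}
insert 30 → {30}
insert 27 → {27, 30}
transmit next → 27; now {30}
transmit next → 30; now {}
insert 19 → {19}
insert 32 → {19, 32}
transmit next → 19; now {32}
insert 11 → {11, 32}

priority queue: 6 → 10 → 21 → 23 → 24 → 8 → 13 → 20 → 31 → 33 → 27 → 30 → 19; FIFO queue: 21 → 6 → 10 → 24 → 33 → 23 → 8 → 31 → 20 → 13 → 30 → 27 → 19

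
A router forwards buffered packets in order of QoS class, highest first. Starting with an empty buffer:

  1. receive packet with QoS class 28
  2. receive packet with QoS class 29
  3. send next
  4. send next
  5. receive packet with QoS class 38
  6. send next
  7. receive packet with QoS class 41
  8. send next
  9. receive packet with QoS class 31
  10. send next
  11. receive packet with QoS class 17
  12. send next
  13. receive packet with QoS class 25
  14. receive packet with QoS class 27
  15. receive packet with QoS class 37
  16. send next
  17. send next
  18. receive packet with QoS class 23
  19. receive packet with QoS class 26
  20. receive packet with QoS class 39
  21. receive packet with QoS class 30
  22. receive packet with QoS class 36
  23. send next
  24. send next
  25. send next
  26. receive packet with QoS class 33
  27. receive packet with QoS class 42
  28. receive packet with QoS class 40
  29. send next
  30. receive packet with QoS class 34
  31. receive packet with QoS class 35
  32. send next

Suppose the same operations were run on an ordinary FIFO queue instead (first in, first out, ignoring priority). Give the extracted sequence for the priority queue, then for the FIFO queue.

insert 28 → {28}
insert 29 → {29, 28}
send next → 29; now {28}
send next → 28; now {}
insert 38 → {38}
send next → 38; now {}
insert 41 → {41}
send next → 41; now {}
insert 31 → {31}
send next → 31; now {}
insert 17 → {17}
send next → 17; now {}
insert 25 → {25}
insert 27 → {27, 25}
insert 37 → {37, 27, 25}
send next → 37; now {27, 25}
send next → 27; now {25}
insert 23 → {25, 23}
insert 26 → {26, 25, 23}
insert 39 → {39, 26, 25, 23}
insert 30 → {39, 30, 26, 25, 23}
insert 36 → {39, 36, 30, 26, 25, 23}
send next → 39; now {36, 30, 26, 25, 23}
send next → 36; now {30, 26, 25, 23}
send next → 30; now {26, 25, 23}
insert 33 → {33, 26, 25, 23}
insert 42 → {42, 33, 26, 25, 23}
insert 40 → {42, 40, 33, 26, 25, 23}
send next → 42; now {40, 33, 26, 25, 23}
insert 34 → {40, 34, 33, 26, 25, 23}
insert 35 → {40, 35, 34, 33, 26, 25, 23}
send next → 40; now {35, 34, 33, 26, 25, 23}

priority queue: [29, 28, 38, 41, 31, 17, 37, 27, 39, 36, 30, 42, 40]; FIFO queue: [28, 29, 38, 41, 31, 17, 25, 27, 37, 23, 26, 39, 30]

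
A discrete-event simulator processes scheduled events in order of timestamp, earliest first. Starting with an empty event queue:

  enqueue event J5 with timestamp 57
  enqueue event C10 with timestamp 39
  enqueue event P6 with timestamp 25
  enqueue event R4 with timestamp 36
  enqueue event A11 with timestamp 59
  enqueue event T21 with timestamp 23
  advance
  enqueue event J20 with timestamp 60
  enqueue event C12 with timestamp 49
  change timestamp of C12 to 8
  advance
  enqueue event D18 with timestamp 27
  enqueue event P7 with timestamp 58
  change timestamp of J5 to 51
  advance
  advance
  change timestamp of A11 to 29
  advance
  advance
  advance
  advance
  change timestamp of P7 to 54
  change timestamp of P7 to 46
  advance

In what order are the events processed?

add J5 (timestamp 57) → {J5:57}
add C10 (timestamp 39) → {C10:39, J5:57}
add P6 (timestamp 25) → {P6:25, C10:39, J5:57}
add R4 (timestamp 36) → {P6:25, R4:36, C10:39, J5:57}
add A11 (timestamp 59) → {P6:25, R4:36, C10:39, J5:57, A11:59}
add T21 (timestamp 23) → {T21:23, P6:25, R4:36, C10:39, J5:57, A11:59}
advance → T21; now {P6:25, R4:36, C10:39, J5:57, A11:59}
add J20 (timestamp 60) → {P6:25, R4:36, C10:39, J5:57, A11:59, J20:60}
add C12 (timestamp 49) → {P6:25, R4:36, C10:39, C12:49, J5:57, A11:59, J20:60}
update C12 to timestamp 8 → {C12:8, P6:25, R4:36, C10:39, J5:57, A11:59, J20:60}
advance → C12; now {P6:25, R4:36, C10:39, J5:57, A11:59, J20:60}
add D18 (timestamp 27) → {P6:25, D18:27, R4:36, C10:39, J5:57, A11:59, J20:60}
add P7 (timestamp 58) → {P6:25, D18:27, R4:36, C10:39, J5:57, P7:58, A11:59, J20:60}
update J5 to timestamp 51 → {P6:25, D18:27, R4:36, C10:39, J5:51, P7:58, A11:59, J20:60}
advance → P6; now {D18:27, R4:36, C10:39, J5:51, P7:58, A11:59, J20:60}
advance → D18; now {R4:36, C10:39, J5:51, P7:58, A11:59, J20:60}
update A11 to timestamp 29 → {A11:29, R4:36, C10:39, J5:51, P7:58, J20:60}
advance → A11; now {R4:36, C10:39, J5:51, P7:58, J20:60}
advance → R4; now {C10:39, J5:51, P7:58, J20:60}
advance → C10; now {J5:51, P7:58, J20:60}
advance → J5; now {P7:58, J20:60}
update P7 to timestamp 54 → {P7:54, J20:60}
update P7 to timestamp 46 → {P7:46, J20:60}
advance → P7; now {J20:60}

T21 → C12 → P6 → D18 → A11 → R4 → C10 → J5 → P7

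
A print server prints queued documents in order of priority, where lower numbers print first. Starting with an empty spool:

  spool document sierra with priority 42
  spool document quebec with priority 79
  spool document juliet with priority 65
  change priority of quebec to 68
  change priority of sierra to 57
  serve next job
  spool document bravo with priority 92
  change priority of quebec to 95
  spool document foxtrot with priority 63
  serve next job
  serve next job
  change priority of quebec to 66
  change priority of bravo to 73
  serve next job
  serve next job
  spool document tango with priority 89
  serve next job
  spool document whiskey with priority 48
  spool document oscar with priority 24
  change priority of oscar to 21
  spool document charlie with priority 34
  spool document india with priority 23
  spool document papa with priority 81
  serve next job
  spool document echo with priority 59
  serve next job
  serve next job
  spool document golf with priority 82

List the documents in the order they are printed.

add sierra (priority 42) → {sierra:42}
add quebec (priority 79) → {sierra:42, quebec:79}
add juliet (priority 65) → {sierra:42, juliet:65, quebec:79}
update quebec to priority 68 → {sierra:42, juliet:65, quebec:68}
update sierra to priority 57 → {sierra:57, juliet:65, quebec:68}
serve next job → sierra; now {juliet:65, quebec:68}
add bravo (priority 92) → {juliet:65, quebec:68, bravo:92}
update quebec to priority 95 → {juliet:65, bravo:92, quebec:95}
add foxtrot (priority 63) → {foxtrot:63, juliet:65, bravo:92, quebec:95}
serve next job → foxtrot; now {juliet:65, bravo:92, quebec:95}
serve next job → juliet; now {bravo:92, quebec:95}
update quebec to priority 66 → {quebec:66, bravo:92}
update bravo to priority 73 → {quebec:66, bravo:73}
serve next job → quebec; now {bravo:73}
serve next job → bravo; now {}
add tango (priority 89) → {tango:89}
serve next job → tango; now {}
add whiskey (priority 48) → {whiskey:48}
add oscar (priority 24) → {oscar:24, whiskey:48}
update oscar to priority 21 → {oscar:21, whiskey:48}
add charlie (priority 34) → {oscar:21, charlie:34, whiskey:48}
add india (priority 23) → {oscar:21, india:23, charlie:34, whiskey:48}
add papa (priority 81) → {oscar:21, india:23, charlie:34, whiskey:48, papa:81}
serve next job → oscar; now {india:23, charlie:34, whiskey:48, papa:81}
add echo (priority 59) → {india:23, charlie:34, whiskey:48, echo:59, papa:81}
serve next job → india; now {charlie:34, whiskey:48, echo:59, papa:81}
serve next job → charlie; now {whiskey:48, echo:59, papa:81}
add golf (priority 82) → {whiskey:48, echo:59, papa:81, golf:82}

sierra → foxtrot → juliet → quebec → bravo → tango → oscar → india → charlie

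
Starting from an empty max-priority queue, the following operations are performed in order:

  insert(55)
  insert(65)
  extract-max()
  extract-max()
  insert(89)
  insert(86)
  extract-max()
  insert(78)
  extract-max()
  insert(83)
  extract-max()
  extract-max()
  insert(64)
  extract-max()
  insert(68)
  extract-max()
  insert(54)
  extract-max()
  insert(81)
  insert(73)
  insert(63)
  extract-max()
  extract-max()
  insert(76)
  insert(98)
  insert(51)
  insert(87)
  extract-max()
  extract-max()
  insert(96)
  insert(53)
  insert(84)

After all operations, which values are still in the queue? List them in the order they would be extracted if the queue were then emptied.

96, 84, 76, 63, 53, 51

insert 55 → {55}
insert 65 → {65, 55}
extract-max → 65; now {55}
extract-max → 55; now {}
insert 89 → {89}
insert 86 → {89, 86}
extract-max → 89; now {86}
insert 78 → {86, 78}
extract-max → 86; now {78}
insert 83 → {83, 78}
extract-max → 83; now {78}
extract-max → 78; now {}
insert 64 → {64}
extract-max → 64; now {}
insert 68 → {68}
extract-max → 68; now {}
insert 54 → {54}
extract-max → 54; now {}
insert 81 → {81}
insert 73 → {81, 73}
insert 63 → {81, 73, 63}
extract-max → 81; now {73, 63}
extract-max → 73; now {63}
insert 76 → {76, 63}
insert 98 → {98, 76, 63}
insert 51 → {98, 76, 63, 51}
insert 87 → {98, 87, 76, 63, 51}
extract-max → 98; now {87, 76, 63, 51}
extract-max → 87; now {76, 63, 51}
insert 96 → {96, 76, 63, 51}
insert 53 → {96, 76, 63, 53, 51}
insert 84 → {96, 84, 76, 63, 53, 51}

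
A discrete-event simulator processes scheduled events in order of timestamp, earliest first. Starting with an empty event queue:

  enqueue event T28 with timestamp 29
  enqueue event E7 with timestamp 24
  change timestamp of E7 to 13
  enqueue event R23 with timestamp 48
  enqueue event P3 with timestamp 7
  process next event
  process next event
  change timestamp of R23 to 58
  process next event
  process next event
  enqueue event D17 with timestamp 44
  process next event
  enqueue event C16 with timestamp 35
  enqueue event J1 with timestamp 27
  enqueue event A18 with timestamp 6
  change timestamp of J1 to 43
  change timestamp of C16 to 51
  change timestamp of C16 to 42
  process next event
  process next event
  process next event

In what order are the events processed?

[P3, E7, T28, R23, D17, A18, C16, J1]

add T28 (timestamp 29) → {T28:29}
add E7 (timestamp 24) → {E7:24, T28:29}
update E7 to timestamp 13 → {E7:13, T28:29}
add R23 (timestamp 48) → {E7:13, T28:29, R23:48}
add P3 (timestamp 7) → {P3:7, E7:13, T28:29, R23:48}
process next event → P3; now {E7:13, T28:29, R23:48}
process next event → E7; now {T28:29, R23:48}
update R23 to timestamp 58 → {T28:29, R23:58}
process next event → T28; now {R23:58}
process next event → R23; now {}
add D17 (timestamp 44) → {D17:44}
process next event → D17; now {}
add C16 (timestamp 35) → {C16:35}
add J1 (timestamp 27) → {J1:27, C16:35}
add A18 (timestamp 6) → {A18:6, J1:27, C16:35}
update J1 to timestamp 43 → {A18:6, C16:35, J1:43}
update C16 to timestamp 51 → {A18:6, J1:43, C16:51}
update C16 to timestamp 42 → {A18:6, C16:42, J1:43}
process next event → A18; now {C16:42, J1:43}
process next event → C16; now {J1:43}
process next event → J1; now {}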